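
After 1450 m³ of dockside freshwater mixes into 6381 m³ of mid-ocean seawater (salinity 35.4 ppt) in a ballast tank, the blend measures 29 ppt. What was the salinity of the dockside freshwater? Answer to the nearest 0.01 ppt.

Salt balance: 6,381×35.4 + 1,450×S = 7,831×29
225,887.4 + 1,450·S = 227,099
S = (227,099 − 225,887.4) / 1,450 = 0.8356 ppt

0.84 ppt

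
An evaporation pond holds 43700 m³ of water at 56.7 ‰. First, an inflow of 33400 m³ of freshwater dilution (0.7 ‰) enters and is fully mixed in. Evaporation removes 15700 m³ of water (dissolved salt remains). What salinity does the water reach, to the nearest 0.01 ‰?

After mixing: salt = 43,700×56.7 + 33,400×0.7 = 2,501,170; volume = 77,100 m³
After evaporation: salt unchanged = 2,501,170; volume = 77,100 − 15,700 = 61,400 m³
S = 2,501,170 / 61,400 = 40.7357 ‰

40.74 ‰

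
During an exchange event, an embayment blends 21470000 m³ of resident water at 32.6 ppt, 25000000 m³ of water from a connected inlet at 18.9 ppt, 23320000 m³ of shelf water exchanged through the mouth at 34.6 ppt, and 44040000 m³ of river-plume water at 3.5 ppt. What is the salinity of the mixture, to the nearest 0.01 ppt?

18.74 ppt

Conserving salt mass:
salt = 21,470,000×32.6 + 25,000,000×18.9 + 23,320,000×34.6 + 44,040,000×3.5 = 699,922,000 + 472,500,000 + 806,872,000 + 154,140,000 = 2,133,434,000
volume = 21,470,000 + 25,000,000 + 23,320,000 + 44,040,000 = 113,830,000 m³
S = 2,133,434,000 / 113,830,000 = 18.7423 ppt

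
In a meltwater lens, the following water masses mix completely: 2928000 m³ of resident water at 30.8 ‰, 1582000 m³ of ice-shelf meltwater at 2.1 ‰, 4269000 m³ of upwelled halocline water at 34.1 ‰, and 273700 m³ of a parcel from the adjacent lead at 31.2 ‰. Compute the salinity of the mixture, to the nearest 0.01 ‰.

Total salt / total volume:
salt = 2,928,000×30.8 + 1,582,000×2.1 + 4,269,000×34.1 + 273,700×31.2 = 90,182,400 + 3,322,200 + 145,572,900 + 8,539,440 = 247,616,940
volume = 2,928,000 + 1,582,000 + 4,269,000 + 273,700 = 9,052,700 m³
S = 247,616,940 / 9,052,700 = 27.3528 ‰

27.35 ‰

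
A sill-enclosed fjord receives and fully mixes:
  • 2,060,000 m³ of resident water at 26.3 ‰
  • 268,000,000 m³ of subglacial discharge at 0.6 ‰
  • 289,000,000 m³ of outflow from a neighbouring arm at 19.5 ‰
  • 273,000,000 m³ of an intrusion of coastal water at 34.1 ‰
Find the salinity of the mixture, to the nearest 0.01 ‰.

18.22 ‰

Conserving salt mass:
salt = 2,060,000×26.3 + 268,000,000×0.6 + 289,000,000×19.5 + 273,000,000×34.1 = 54,178,000 + 160,800,000 + 5,635,500,000 + 9,309,300,000 = 15,159,778,000
volume = 2,060,000 + 268,000,000 + 289,000,000 + 273,000,000 = 832,060,000 m³
S = 15,159,778,000 / 832,060,000 = 18.2196 ‰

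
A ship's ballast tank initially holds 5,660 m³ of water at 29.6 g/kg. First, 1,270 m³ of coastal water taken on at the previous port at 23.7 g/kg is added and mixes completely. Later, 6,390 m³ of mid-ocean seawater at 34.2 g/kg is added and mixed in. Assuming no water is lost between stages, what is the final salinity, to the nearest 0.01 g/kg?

31.24 g/kg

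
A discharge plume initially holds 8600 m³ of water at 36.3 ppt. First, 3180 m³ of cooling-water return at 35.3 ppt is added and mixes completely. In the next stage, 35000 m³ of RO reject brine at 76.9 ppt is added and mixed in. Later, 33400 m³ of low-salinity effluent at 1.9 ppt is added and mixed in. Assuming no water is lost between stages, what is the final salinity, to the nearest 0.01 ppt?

39.65 ppt

Total salt / total volume:
Initial salt = 8,600×36.3 = 312,180
After stage 1: salt = 312,180 + 3,180×35.3 = 424,434; volume = 11,780 m³; S = 36.03 ppt
After stage 2: salt = 424,434 + 35,000×76.9 = 3,115,934; volume = 46,780 m³; S = 66.608 ppt
After stage 3: salt = 3,115,934 + 33,400×1.9 = 3,179,394; volume = 80,180 m³
S = 3,179,394 / 80,180 = 39.6532 ppt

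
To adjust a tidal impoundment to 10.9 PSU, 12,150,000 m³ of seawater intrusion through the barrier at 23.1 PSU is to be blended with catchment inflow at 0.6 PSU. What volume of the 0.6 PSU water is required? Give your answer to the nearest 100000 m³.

14400000 m³

Salt balance: 12,150,000×23.1 + V×0.6 = (12,150,000+V)×10.9
280,665,000 + 0.6V = 132,435,000 + 10.9V
148,230,000 = 10.3V
V = 14,391,262.14 m³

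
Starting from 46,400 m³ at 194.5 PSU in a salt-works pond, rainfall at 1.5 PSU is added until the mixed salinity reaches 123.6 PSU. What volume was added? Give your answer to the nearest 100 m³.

Salt balance: 46,400×194.5 + V×1.5 = (46,400+V)×123.6
9,024,800 + 1.5V = 5,735,040 + 123.6V
3,289,760 = 122.1V
V = 26,943.16 m³

26900 m³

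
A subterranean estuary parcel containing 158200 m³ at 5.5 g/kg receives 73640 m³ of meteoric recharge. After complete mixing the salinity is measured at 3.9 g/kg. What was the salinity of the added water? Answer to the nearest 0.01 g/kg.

0.46 g/kg

Salt balance: 158,200×5.5 + 73,640×S = 231,840×3.9
870,100 + 73,640·S = 904,176
S = (904,176 − 870,100) / 73,640 = 0.4627 g/kg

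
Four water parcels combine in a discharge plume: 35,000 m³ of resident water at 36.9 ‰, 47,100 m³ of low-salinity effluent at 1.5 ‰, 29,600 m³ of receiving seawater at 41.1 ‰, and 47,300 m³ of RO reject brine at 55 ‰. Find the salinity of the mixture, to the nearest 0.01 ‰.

32.58 ‰

By conservation of dissolved salt,
salt = 35,000×36.9 + 47,100×1.5 + 29,600×41.1 + 47,300×55 = 1,291,500 + 70,650 + 1,216,560 + 2,601,500 = 5,180,210
volume = 35,000 + 47,100 + 29,600 + 47,300 = 159,000 m³
S = 5,180,210 / 159,000 = 32.5799 ‰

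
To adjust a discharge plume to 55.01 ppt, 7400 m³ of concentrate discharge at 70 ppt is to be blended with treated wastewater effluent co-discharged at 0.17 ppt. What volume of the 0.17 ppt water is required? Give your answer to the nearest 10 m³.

2020 m³

Salt balance: 7,400×70 + V×0.17 = (7,400+V)×55.01
518,000 + 0.17V = 407,074 + 55.01V
110,926 = 54.84V
V = 2,022.72 m³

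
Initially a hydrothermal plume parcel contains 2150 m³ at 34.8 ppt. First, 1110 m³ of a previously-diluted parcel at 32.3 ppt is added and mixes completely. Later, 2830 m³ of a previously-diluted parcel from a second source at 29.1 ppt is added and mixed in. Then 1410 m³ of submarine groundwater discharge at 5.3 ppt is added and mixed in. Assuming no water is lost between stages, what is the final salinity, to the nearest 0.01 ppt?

By conservation of dissolved salt,
Initial salt = 2,150×34.8 = 74,820
After stage 1: salt = 74,820 + 1,110×32.3 = 110,673; volume = 3,260 m³; S = 33.949 ppt
After stage 2: salt = 110,673 + 2,830×29.1 = 193,026; volume = 6,090 m³; S = 31.696 ppt
After stage 3: salt = 193,026 + 1,410×5.3 = 200,499; volume = 7,500 m³
S = 200,499 / 7,500 = 26.7332 ppt

26.73 ppt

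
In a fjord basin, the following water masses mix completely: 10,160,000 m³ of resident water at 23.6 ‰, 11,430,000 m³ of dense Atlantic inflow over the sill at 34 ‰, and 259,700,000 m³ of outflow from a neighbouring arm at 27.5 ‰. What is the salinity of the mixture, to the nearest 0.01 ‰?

27.62 ‰

By conservation of dissolved salt,
salt = 10,160,000×23.6 + 11,430,000×34 + 259,700,000×27.5 = 239,776,000 + 388,620,000 + 7,141,750,000 = 7,770,146,000
volume = 10,160,000 + 11,430,000 + 259,700,000 = 281,290,000 m³
S = 7,770,146,000 / 281,290,000 = 27.6233 ‰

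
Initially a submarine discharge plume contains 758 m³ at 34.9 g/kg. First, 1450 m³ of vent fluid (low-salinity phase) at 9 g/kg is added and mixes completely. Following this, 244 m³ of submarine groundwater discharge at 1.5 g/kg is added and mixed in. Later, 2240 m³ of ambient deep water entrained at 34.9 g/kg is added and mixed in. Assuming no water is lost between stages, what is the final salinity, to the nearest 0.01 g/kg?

Mass of salt is conserved:
Initial salt = 758×34.9 = 26,454.2
After stage 1: salt = 26,454.2 + 1,450×9 = 39,504.2; volume = 2,208 m³; S = 17.891 g/kg
After stage 2: salt = 39,504.2 + 244×1.5 = 39,870.2; volume = 2,452 m³; S = 16.26 g/kg
After stage 3: salt = 39,870.2 + 2,240×34.9 = 118,046.2; volume = 4,692 m³
S = 118,046.2 / 4,692 = 25.159 g/kg

25.16 g/kg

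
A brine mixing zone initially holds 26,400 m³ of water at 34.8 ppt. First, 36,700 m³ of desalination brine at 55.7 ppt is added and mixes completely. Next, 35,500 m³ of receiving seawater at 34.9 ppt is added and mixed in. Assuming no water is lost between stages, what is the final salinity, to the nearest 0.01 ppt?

Mass of salt is conserved:
Initial salt = 26,400×34.8 = 918,720
After stage 1: salt = 918,720 + 36,700×55.7 = 2,962,910; volume = 63,100 m³; S = 46.956 ppt
After stage 2: salt = 2,962,910 + 35,500×34.9 = 4,201,860; volume = 98,600 m³
S = 4,201,860 / 98,600 = 42.6152 ppt

42.62 ppt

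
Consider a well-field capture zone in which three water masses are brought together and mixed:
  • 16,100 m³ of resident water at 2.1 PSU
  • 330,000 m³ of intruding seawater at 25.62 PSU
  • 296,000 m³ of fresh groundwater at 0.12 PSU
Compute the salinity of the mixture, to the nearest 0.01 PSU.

13.28 PSU

Weighted by volume,
salt = 16,100×2.1 + 330,000×25.62 + 296,000×0.12 = 33,810 + 8,454,600 + 35,520 = 8,523,930
volume = 16,100 + 330,000 + 296,000 = 642,100 m³
S = 8,523,930 / 642,100 = 13.2751 PSU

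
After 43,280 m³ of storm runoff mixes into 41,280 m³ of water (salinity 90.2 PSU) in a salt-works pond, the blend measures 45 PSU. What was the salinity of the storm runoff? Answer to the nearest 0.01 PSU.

1.89 PSU

Salt balance: 41,280×90.2 + 43,280×S = 84,560×45
3,723,456 + 43,280·S = 3,805,200
S = (3,805,200 − 3,723,456) / 43,280 = 1.8887 PSU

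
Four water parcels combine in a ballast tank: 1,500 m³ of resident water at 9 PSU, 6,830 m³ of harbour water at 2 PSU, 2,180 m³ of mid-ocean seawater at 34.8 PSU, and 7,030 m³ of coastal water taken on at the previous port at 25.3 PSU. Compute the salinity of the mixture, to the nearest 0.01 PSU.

Total salt / total volume:
salt = 1,500×9 + 6,830×2 + 2,180×34.8 + 7,030×25.3 = 13,500 + 13,660 + 75,864 + 177,859 = 280,883
volume = 1,500 + 6,830 + 2,180 + 7,030 = 17,540 m³
S = 280,883 / 17,540 = 16.0139 PSU

16.01 PSU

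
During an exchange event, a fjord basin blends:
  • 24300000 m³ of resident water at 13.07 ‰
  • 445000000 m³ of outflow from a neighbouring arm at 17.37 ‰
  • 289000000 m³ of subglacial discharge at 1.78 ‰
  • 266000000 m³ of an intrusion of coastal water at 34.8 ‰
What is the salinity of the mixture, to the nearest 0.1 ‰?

Total salt / total volume:
salt = 24,300,000×13.07 + 445,000,000×17.37 + 289,000,000×1.78 + 266,000,000×34.8 = 317,601,000 + 7,729,650,000 + 514,420,000 + 9,256,800,000 = 17,818,471,000
volume = 24,300,000 + 445,000,000 + 289,000,000 + 266,000,000 = 1,024,300,000 m³
S = 17,818,471,000 / 1,024,300,000 = 17.396 ‰

17.4 ‰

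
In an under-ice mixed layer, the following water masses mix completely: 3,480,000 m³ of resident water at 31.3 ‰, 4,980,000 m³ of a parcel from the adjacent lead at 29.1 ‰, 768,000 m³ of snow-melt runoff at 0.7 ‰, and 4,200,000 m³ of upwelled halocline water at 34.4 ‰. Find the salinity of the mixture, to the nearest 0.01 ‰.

Weighted by volume,
salt = 3,480,000×31.3 + 4,980,000×29.1 + 768,000×0.7 + 4,200,000×34.4 = 108,924,000 + 144,918,000 + 537,600 + 144,480,000 = 398,859,600
volume = 3,480,000 + 4,980,000 + 768,000 + 4,200,000 = 13,428,000 m³
S = 398,859,600 / 13,428,000 = 29.7036 ‰

29.70 ‰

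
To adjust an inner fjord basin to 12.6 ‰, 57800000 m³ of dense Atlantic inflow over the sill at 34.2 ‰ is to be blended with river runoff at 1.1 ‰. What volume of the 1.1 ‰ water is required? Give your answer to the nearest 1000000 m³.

Salt balance: 57,800,000×34.2 + V×1.1 = (57,800,000+V)×12.6
1,976,760,000 + 1.1V = 728,280,000 + 12.6V
1,248,480,000 = 11.5V
V = 108,563,478.26 m³

109000000 m³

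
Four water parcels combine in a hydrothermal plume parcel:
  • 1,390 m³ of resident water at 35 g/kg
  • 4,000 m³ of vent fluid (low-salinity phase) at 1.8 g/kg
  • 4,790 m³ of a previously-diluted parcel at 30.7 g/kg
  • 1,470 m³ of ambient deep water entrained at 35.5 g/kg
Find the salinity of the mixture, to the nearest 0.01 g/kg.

21.90 g/kg

Mass of salt is conserved:
salt = 1,390×35 + 4,000×1.8 + 4,790×30.7 + 1,470×35.5 = 48,650 + 7,200 + 147,053 + 52,185 = 255,088
volume = 1,390 + 4,000 + 4,790 + 1,470 = 11,650 m³
S = 255,088 / 11,650 = 21.896 g/kg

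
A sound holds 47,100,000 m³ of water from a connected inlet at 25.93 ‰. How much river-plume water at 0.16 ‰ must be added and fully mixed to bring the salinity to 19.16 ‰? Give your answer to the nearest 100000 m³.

16800000 m³

Salt balance: 47,100,000×25.93 + V×0.16 = (47,100,000+V)×19.16
1,221,303,000 + 0.16V = 902,436,000 + 19.16V
318,867,000 = 19V
V = 16,782,473.68 m³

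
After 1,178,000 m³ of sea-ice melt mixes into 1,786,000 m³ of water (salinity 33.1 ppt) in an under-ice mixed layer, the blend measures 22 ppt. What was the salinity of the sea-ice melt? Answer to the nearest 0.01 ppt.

5.17 ppt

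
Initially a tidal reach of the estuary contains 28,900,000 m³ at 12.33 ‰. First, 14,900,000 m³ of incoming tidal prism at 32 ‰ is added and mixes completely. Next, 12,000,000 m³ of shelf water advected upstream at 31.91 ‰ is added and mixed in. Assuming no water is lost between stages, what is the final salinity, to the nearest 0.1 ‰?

Salt balance:
Initial salt = 28,900,000×12.33 = 356,337,000
After stage 1: salt = 356,337,000 + 14,900,000×32 = 833,137,000; volume = 43,800,000 m³; S = 19.021 ‰
After stage 2: salt = 833,137,000 + 12,000,000×31.91 = 1,216,057,000; volume = 55,800,000 m³
S = 1,216,057,000 / 55,800,000 = 21.7931 ‰

21.8 ‰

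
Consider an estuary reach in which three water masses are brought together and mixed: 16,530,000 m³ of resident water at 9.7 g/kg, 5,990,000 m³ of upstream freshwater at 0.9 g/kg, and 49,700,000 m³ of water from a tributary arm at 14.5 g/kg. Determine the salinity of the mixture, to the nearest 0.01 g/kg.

12.27 g/kg

Mass of salt is conserved:
salt = 16,530,000×9.7 + 5,990,000×0.9 + 49,700,000×14.5 = 160,341,000 + 5,391,000 + 720,650,000 = 886,382,000
volume = 16,530,000 + 5,990,000 + 49,700,000 = 72,220,000 m³
S = 886,382,000 / 72,220,000 = 12.2734 g/kg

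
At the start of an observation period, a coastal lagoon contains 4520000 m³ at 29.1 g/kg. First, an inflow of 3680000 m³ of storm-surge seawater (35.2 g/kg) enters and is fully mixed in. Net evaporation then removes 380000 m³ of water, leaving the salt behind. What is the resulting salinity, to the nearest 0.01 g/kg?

After mixing: salt = 4,520,000×29.1 + 3,680,000×35.2 = 261,068,000; volume = 8,200,000 m³
After evaporation: salt unchanged = 261,068,000; volume = 8,200,000 − 380,000 = 7,820,000 m³
S = 261,068,000 / 7,820,000 = 33.3847 g/kg

33.38 g/kg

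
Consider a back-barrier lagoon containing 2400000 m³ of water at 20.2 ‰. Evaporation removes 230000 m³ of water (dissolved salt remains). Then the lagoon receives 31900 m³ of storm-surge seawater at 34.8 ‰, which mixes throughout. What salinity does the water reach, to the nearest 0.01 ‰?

After evaporation: salt = 2,400,000×20.2 = 48,480,000; volume = 2,400,000 − 230,000 = 2,170,000 m³
After mixing: salt = 48,480,000 + 31,900×34.8 = 49,590,120; volume = 2,170,000 + 31,900 = 2,201,900 m³
S = 49,590,120 / 2,201,900 = 22.5215 ‰

22.52 ‰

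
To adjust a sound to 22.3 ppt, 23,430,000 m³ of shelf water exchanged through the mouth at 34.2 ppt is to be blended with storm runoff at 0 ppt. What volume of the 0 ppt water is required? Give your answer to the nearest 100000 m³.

12500000 m³

Salt balance: 23,430,000×34.2 + V×0 = (23,430,000+V)×22.3
801,306,000 + 0V = 522,489,000 + 22.3V
278,817,000 = 22.3V
V = 12,503,004.48 m³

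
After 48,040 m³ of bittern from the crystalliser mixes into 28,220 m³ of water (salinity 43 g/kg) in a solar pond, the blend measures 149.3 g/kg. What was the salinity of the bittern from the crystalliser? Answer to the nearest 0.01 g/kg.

211.74 g/kg

Salt balance: 28,220×43 + 48,040×S = 76,260×149.3
1,213,460 + 48,040·S = 11,385,618
S = (11,385,618 − 1,213,460) / 48,040 = 211.7435 g/kg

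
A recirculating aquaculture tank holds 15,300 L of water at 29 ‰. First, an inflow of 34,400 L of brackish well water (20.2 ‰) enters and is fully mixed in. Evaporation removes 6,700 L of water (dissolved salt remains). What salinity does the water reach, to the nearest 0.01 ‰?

After mixing: salt = 15,300×29 + 34,400×20.2 = 1,138,580; volume = 49,700 L
After evaporation: salt unchanged = 1,138,580; volume = 49,700 − 6,700 = 43,000 L
S = 1,138,580 / 43,000 = 26.4786 ‰

26.48 ‰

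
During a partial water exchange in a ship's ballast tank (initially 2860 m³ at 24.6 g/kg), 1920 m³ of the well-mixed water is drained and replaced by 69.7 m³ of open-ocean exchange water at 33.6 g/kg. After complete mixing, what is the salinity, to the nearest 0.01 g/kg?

Remaining after removal: 940 m³ at 24.6 g/kg (salt = 23,124)
After addition: salt = 23,124 + 69.7×33.6 = 25,465.92; volume = 1,009.7 m³
S = 25,465.92 / 1,009.7 = 25.2213 g/kg

25.22 g/kg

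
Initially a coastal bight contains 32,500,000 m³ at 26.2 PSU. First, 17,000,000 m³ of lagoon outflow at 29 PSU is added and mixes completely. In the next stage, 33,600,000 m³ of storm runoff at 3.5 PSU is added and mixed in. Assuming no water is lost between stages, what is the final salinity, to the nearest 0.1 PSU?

Salt balance:
Initial salt = 32,500,000×26.2 = 851,500,000
After stage 1: salt = 851,500,000 + 17,000,000×29 = 1,344,500,000; volume = 49,500,000 m³; S = 27.162 PSU
After stage 2: salt = 1,344,500,000 + 33,600,000×3.5 = 1,462,100,000; volume = 83,100,000 m³
S = 1,462,100,000 / 83,100,000 = 17.5945 PSU

17.6 PSU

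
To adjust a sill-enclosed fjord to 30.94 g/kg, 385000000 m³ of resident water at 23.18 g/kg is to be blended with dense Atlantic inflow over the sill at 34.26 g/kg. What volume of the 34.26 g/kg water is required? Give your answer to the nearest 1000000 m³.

900000000 m³

Salt balance: 385,000,000×23.18 + V×34.26 = (385,000,000+V)×30.94
8,924,300,000 + 34.26V = 11,911,900,000 + 30.94V
2,987,600,000 = 3.32V
V = 899,879,518.07 m³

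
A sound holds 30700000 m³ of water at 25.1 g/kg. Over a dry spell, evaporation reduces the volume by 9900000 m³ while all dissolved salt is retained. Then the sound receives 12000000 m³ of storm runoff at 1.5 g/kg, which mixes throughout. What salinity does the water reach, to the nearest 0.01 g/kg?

After evaporation: salt = 30,700,000×25.1 = 770,570,000; volume = 30,700,000 − 9,900,000 = 20,800,000 m³
After mixing: salt = 770,570,000 + 12,000,000×1.5 = 788,570,000; volume = 20,800,000 + 12,000,000 = 32,800,000 m³
S = 788,570,000 / 32,800,000 = 24.0418 g/kg

24.04 g/kg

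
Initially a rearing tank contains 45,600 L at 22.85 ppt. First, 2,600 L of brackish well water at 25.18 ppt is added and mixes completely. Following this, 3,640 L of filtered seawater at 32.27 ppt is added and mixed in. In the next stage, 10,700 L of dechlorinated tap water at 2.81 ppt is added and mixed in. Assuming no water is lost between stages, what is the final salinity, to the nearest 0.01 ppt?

20.07 ppt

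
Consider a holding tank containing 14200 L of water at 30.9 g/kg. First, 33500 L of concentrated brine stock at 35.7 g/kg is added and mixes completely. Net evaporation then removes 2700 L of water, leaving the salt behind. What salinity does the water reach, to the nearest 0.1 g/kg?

36.3 g/kg

After mixing: salt = 14,200×30.9 + 33,500×35.7 = 1,634,730; volume = 47,700 L
After evaporation: salt unchanged = 1,634,730; volume = 47,700 − 2,700 = 45,000 L
S = 1,634,730 / 45,000 = 36.3273 g/kg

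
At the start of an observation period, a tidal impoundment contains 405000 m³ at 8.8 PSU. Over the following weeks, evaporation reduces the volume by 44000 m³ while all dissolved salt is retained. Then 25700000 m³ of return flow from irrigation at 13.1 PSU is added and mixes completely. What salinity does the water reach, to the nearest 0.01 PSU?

13.06 PSU

After evaporation: salt = 405,000×8.8 = 3,564,000; volume = 405,000 − 44,000 = 361,000 m³
After mixing: salt = 3,564,000 + 25,700,000×13.1 = 340,234,000; volume = 361,000 + 25,700,000 = 26,061,000 m³
S = 340,234,000 / 26,061,000 = 13.0553 PSU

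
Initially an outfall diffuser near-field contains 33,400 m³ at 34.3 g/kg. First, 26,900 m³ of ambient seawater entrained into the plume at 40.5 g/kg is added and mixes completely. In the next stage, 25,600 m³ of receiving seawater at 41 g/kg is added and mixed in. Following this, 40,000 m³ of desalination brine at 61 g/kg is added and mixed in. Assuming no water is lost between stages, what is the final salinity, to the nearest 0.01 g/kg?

45.47 g/kg

By conservation of dissolved salt,
Initial salt = 33,400×34.3 = 1,145,620
After stage 1: salt = 1,145,620 + 26,900×40.5 = 2,235,070; volume = 60,300 m³; S = 37.066 g/kg
After stage 2: salt = 2,235,070 + 25,600×41 = 3,284,670; volume = 85,900 m³; S = 38.238 g/kg
After stage 3: salt = 3,284,670 + 40,000×61 = 5,724,670; volume = 125,900 m³
S = 5,724,670 / 125,900 = 45.47 g/kg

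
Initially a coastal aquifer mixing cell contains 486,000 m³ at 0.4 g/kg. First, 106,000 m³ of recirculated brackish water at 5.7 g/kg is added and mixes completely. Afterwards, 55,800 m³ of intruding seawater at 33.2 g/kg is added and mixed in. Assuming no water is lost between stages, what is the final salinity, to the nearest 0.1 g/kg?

By conservation of dissolved salt,
Initial salt = 486,000×0.4 = 194,400
After stage 1: salt = 194,400 + 106,000×5.7 = 798,600; volume = 592,000 m³; S = 1.349 g/kg
After stage 2: salt = 798,600 + 55,800×33.2 = 2,651,160; volume = 647,800 m³
S = 2,651,160 / 647,800 = 4.0926 g/kg

4.1 g/kg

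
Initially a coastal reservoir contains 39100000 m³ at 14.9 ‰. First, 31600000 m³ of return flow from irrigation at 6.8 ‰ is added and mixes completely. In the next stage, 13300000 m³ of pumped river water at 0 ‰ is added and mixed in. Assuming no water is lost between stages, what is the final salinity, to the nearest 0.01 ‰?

Conserving salt mass:
Initial salt = 39,100,000×14.9 = 582,590,000
After stage 1: salt = 582,590,000 + 31,600,000×6.8 = 797,470,000; volume = 70,700,000 m³; S = 11.28 ‰
After stage 2: salt = 797,470,000 + 13,300,000×0 = 797,470,000; volume = 84,000,000 m³
S = 797,470,000 / 84,000,000 = 9.4937 ‰

9.49 ‰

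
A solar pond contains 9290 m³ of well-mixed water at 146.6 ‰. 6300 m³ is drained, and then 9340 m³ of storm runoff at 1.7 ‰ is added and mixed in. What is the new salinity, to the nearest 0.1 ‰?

36.8 ‰

Remaining after removal: 2,990 m³ at 146.6 ‰ (salt = 438,334)
After addition: salt = 438,334 + 9,340×1.7 = 454,212; volume = 12,330 m³
S = 454,212 / 12,330 = 36.838 ‰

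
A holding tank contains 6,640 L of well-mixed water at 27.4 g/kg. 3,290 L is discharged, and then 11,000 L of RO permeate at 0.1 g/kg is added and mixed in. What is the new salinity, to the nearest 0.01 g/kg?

Remaining after removal: 3,350 L at 27.4 g/kg (salt = 91,790)
After addition: salt = 91,790 + 11,000×0.1 = 92,890; volume = 14,350 L
S = 92,890 / 14,350 = 6.4732 g/kg

6.47 g/kg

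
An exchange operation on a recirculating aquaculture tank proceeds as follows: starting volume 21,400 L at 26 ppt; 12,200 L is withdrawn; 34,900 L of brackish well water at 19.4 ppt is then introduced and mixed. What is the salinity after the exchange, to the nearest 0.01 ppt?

20.78 ppt

Remaining after removal: 9,200 L at 26 ppt (salt = 239,200)
After addition: salt = 239,200 + 34,900×19.4 = 916,260; volume = 44,100 L
S = 916,260 / 44,100 = 20.7769 ppt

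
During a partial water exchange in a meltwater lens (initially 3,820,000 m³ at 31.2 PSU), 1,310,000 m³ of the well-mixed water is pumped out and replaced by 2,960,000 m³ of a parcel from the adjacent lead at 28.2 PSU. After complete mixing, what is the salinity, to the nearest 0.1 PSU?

29.6 PSU

Remaining after removal: 2,510,000 m³ at 31.2 PSU (salt = 78,312,000)
After addition: salt = 78,312,000 + 2,960,000×28.2 = 161,784,000; volume = 5,470,000 m³
S = 161,784,000 / 5,470,000 = 29.5766 PSU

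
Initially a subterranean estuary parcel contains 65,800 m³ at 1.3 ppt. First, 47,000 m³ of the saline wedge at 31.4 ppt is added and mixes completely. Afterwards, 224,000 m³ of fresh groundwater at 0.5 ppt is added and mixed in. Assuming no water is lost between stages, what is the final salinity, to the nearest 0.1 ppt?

5.0 ppt

Weighted by volume,
Initial salt = 65,800×1.3 = 85,540
After stage 1: salt = 85,540 + 47,000×31.4 = 1,561,340; volume = 112,800 m³; S = 13.842 ppt
After stage 2: salt = 1,561,340 + 224,000×0.5 = 1,673,340; volume = 336,800 m³
S = 1,673,340 / 336,800 = 4.9683 ppt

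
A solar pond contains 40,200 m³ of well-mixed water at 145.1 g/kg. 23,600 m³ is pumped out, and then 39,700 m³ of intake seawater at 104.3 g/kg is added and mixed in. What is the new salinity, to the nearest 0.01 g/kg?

Remaining after removal: 16,600 m³ at 145.1 g/kg (salt = 2,408,660)
After addition: salt = 2,408,660 + 39,700×104.3 = 6,549,370; volume = 56,300 m³
S = 6,549,370 / 56,300 = 116.3298 g/kg

116.33 g/kg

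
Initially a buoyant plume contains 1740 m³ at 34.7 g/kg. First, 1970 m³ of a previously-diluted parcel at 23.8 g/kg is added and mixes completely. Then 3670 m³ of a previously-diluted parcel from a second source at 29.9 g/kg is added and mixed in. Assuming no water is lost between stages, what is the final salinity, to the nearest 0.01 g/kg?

29.40 g/kg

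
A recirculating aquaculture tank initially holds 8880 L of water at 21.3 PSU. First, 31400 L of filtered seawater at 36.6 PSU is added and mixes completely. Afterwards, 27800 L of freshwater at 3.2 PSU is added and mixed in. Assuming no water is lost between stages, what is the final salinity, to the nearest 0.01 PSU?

Salt balance:
Initial salt = 8,880×21.3 = 189,144
After stage 1: salt = 189,144 + 31,400×36.6 = 1,338,384; volume = 40,280 L; S = 33.227 PSU
After stage 2: salt = 1,338,384 + 27,800×3.2 = 1,427,344; volume = 68,080 L
S = 1,427,344 / 68,080 = 20.9657 PSU

20.97 PSU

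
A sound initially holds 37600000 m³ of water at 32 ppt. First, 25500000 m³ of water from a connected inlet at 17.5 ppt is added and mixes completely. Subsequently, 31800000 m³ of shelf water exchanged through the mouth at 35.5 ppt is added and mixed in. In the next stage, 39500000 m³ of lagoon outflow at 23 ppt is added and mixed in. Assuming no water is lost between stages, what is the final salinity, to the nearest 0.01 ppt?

Conserving salt mass:
Initial salt = 37,600,000×32 = 1,203,200,000
After stage 1: salt = 1,203,200,000 + 25,500,000×17.5 = 1,649,450,000; volume = 63,100,000 m³; S = 26.14 ppt
After stage 2: salt = 1,649,450,000 + 31,800,000×35.5 = 2,778,350,000; volume = 94,900,000 m³; S = 29.277 ppt
After stage 3: salt = 2,778,350,000 + 39,500,000×23 = 3,686,850,000; volume = 134,400,000 m³
S = 3,686,850,000 / 134,400,000 = 27.4319 ppt

27.43 ppt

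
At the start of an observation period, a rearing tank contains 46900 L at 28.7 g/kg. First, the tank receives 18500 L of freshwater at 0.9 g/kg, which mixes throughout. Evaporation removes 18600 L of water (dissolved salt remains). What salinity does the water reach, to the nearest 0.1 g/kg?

29.1 g/kg

After mixing: salt = 46,900×28.7 + 18,500×0.9 = 1,362,680; volume = 65,400 L
After evaporation: salt unchanged = 1,362,680; volume = 65,400 − 18,600 = 46,800 L
S = 1,362,680 / 46,800 = 29.1171 g/kg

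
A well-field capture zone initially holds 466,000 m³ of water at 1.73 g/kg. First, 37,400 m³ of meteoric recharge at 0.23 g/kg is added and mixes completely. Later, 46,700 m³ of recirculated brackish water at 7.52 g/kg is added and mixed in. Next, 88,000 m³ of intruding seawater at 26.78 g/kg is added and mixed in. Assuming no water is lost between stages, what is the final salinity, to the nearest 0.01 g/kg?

5.52 g/kg

Conserving salt mass:
Initial salt = 466,000×1.73 = 806,180
After stage 1: salt = 806,180 + 37,400×0.23 = 814,782; volume = 503,400 m³; S = 1.619 g/kg
After stage 2: salt = 814,782 + 46,700×7.52 = 1,165,966; volume = 550,100 m³; S = 2.12 g/kg
After stage 3: salt = 1,165,966 + 88,000×26.78 = 3,522,606; volume = 638,100 m³
S = 3,522,606 / 638,100 = 5.5205 g/kg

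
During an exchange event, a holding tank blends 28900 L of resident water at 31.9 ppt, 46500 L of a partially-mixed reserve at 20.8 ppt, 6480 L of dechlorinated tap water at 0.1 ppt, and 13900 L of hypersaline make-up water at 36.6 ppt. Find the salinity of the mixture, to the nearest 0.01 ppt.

25.04 ppt

By conservation of dissolved salt,
salt = 28,900×31.9 + 46,500×20.8 + 6,480×0.1 + 13,900×36.6 = 921,910 + 967,200 + 648 + 508,740 = 2,398,498
volume = 28,900 + 46,500 + 6,480 + 13,900 = 95,780 L
S = 2,398,498 / 95,780 = 25.0417 ppt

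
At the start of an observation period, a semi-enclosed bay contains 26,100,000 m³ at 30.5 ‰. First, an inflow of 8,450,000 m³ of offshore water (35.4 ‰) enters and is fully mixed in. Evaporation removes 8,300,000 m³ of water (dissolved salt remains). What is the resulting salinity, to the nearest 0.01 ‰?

After mixing: salt = 26,100,000×30.5 + 8,450,000×35.4 = 1,095,180,000; volume = 34,550,000 m³
After evaporation: salt unchanged = 1,095,180,000; volume = 34,550,000 − 8,300,000 = 26,250,000 m³
S = 1,095,180,000 / 26,250,000 = 41.7211 ‰

41.72 ‰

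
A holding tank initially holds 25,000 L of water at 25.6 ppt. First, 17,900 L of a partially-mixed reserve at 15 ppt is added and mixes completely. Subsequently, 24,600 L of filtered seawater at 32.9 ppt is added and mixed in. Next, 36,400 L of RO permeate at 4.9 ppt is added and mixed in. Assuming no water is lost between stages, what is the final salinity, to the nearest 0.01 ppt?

18.25 ppt

By conservation of dissolved salt,
Initial salt = 25,000×25.6 = 640,000
After stage 1: salt = 640,000 + 17,900×15 = 908,500; volume = 42,900 L; S = 21.177 ppt
After stage 2: salt = 908,500 + 24,600×32.9 = 1,717,840; volume = 67,500 L; S = 25.449 ppt
After stage 3: salt = 1,717,840 + 36,400×4.9 = 1,896,200; volume = 103,900 L
S = 1,896,200 / 103,900 = 18.2502 ppt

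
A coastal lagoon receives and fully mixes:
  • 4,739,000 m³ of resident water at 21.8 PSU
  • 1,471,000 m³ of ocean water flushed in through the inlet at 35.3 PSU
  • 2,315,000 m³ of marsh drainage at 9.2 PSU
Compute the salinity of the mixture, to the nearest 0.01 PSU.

Weighted by volume,
salt = 4,739,000×21.8 + 1,471,000×35.3 + 2,315,000×9.2 = 103,310,200 + 51,926,300 + 21,298,000 = 176,534,500
volume = 4,739,000 + 1,471,000 + 2,315,000 = 8,525,000 m³
S = 176,534,500 / 8,525,000 = 20.7079 PSU

20.71 PSU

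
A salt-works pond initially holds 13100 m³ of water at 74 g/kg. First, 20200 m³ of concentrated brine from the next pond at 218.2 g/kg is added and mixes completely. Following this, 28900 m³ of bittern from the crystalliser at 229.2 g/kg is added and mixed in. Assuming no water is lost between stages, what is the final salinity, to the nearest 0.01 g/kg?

Weighted by volume,
Initial salt = 13,100×74 = 969,400
After stage 1: salt = 969,400 + 20,200×218.2 = 5,377,040; volume = 33,300 m³; S = 161.473 g/kg
After stage 2: salt = 5,377,040 + 28,900×229.2 = 12,000,920; volume = 62,200 m³
S = 12,000,920 / 62,200 = 192.9408 g/kg

192.94 g/kg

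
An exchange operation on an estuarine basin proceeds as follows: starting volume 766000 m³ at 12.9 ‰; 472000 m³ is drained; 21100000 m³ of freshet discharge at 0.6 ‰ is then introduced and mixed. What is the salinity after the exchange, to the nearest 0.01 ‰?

Remaining after removal: 294,000 m³ at 12.9 ‰ (salt = 3,792,600)
After addition: salt = 3,792,600 + 21,100,000×0.6 = 16,452,600; volume = 21,394,000 m³
S = 16,452,600 / 21,394,000 = 0.769 ‰

0.77 ‰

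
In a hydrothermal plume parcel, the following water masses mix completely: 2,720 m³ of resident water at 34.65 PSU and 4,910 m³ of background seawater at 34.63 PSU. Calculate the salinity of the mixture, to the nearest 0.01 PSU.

Weighted by volume,
salt = 2,720×34.65 + 4,910×34.63 = 94,248 + 170,033.3 = 264,281.3
volume = 2,720 + 4,910 = 7,630 m³
S = 264,281.3 / 7,630 = 34.6371 PSU

34.64 PSU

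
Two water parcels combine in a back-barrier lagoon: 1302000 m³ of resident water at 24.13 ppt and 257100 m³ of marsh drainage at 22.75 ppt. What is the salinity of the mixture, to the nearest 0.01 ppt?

By conservation of dissolved salt,
salt = 1,302,000×24.13 + 257,100×22.75 = 31,417,260 + 5,849,025 = 37,266,285
volume = 1,302,000 + 257,100 = 1,559,100 m³
S = 37,266,285 / 1,559,100 = 23.9024 ppt

23.90 ppt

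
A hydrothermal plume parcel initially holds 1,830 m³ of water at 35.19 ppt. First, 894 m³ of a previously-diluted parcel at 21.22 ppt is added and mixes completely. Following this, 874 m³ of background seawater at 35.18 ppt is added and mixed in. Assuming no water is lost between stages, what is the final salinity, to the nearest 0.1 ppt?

31.7 ppt

Conserving salt mass:
Initial salt = 1,830×35.19 = 64,397.7
After stage 1: salt = 64,397.7 + 894×21.22 = 83,368.38; volume = 2,724 m³; S = 30.605 ppt
After stage 2: salt = 83,368.38 + 874×35.18 = 114,115.7; volume = 3,598 m³
S = 114,115.7 / 3,598 = 31.7164 ppt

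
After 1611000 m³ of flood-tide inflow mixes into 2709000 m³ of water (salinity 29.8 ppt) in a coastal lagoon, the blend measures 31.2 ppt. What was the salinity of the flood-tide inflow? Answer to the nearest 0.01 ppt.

33.55 ppt

Salt balance: 2,709,000×29.8 + 1,611,000×S = 4,320,000×31.2
80,728,200 + 1,611,000·S = 134,784,000
S = (134,784,000 − 80,728,200) / 1,611,000 = 33.5542 ppt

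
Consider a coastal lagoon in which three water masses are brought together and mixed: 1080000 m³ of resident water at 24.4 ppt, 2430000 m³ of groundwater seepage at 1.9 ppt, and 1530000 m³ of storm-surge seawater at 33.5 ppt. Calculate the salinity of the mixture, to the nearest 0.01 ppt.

16.31 ppt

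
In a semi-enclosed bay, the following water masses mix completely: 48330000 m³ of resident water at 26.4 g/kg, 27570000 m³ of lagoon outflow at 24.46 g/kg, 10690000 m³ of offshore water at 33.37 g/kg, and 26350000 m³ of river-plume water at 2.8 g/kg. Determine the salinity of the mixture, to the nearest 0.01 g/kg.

21.08 g/kg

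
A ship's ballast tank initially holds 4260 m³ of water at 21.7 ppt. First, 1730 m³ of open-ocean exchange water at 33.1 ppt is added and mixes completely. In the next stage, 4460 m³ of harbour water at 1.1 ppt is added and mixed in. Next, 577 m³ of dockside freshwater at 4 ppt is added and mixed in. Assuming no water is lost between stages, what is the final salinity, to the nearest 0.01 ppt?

Mass of salt is conserved:
Initial salt = 4,260×21.7 = 92,442
After stage 1: salt = 92,442 + 1,730×33.1 = 149,705; volume = 5,990 m³; S = 24.992 ppt
After stage 2: salt = 149,705 + 4,460×1.1 = 154,611; volume = 10,450 m³; S = 14.795 ppt
After stage 3: salt = 154,611 + 577×4 = 156,919; volume = 11,027 m³
S = 156,919 / 11,027 = 14.2304 ppt

14.23 ppt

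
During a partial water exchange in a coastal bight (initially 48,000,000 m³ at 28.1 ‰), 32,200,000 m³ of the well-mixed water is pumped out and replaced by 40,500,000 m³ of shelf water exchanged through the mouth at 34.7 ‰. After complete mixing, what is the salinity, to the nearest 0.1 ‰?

32.8 ‰

Remaining after removal: 15,800,000 m³ at 28.1 ‰ (salt = 443,980,000)
After addition: salt = 443,980,000 + 40,500,000×34.7 = 1,849,330,000; volume = 56,300,000 m³
S = 1,849,330,000 / 56,300,000 = 32.8478 ‰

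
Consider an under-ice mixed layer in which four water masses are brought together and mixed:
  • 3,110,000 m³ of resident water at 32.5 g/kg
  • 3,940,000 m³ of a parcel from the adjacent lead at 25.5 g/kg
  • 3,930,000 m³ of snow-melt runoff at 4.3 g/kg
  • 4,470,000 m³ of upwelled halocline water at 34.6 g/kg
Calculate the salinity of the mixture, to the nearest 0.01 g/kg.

24.15 g/kg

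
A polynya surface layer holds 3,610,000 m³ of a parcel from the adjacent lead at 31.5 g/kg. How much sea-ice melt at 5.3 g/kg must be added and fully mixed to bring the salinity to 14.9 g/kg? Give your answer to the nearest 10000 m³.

6240000 m³

Salt balance: 3,610,000×31.5 + V×5.3 = (3,610,000+V)×14.9
113,715,000 + 5.3V = 53,789,000 + 14.9V
59,926,000 = 9.6V
V = 6,242,291.67 m³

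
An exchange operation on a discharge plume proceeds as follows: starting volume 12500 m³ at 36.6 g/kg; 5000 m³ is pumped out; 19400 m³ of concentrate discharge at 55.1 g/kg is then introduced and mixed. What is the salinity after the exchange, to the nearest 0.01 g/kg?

49.94 g/kg

Remaining after removal: 7,500 m³ at 36.6 g/kg (salt = 274,500)
After addition: salt = 274,500 + 19,400×55.1 = 1,343,440; volume = 26,900 m³
S = 1,343,440 / 26,900 = 49.942 g/kg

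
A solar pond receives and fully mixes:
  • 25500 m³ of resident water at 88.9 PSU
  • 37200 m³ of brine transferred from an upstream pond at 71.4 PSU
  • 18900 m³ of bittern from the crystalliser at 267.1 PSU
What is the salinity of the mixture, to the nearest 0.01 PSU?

Mass of salt is conserved:
salt = 25,500×88.9 + 37,200×71.4 + 18,900×267.1 = 2,266,950 + 2,656,080 + 5,048,190 = 9,971,220
volume = 25,500 + 37,200 + 18,900 = 81,600 m³
S = 9,971,220 / 81,600 = 122.1963 PSU

122.20 PSU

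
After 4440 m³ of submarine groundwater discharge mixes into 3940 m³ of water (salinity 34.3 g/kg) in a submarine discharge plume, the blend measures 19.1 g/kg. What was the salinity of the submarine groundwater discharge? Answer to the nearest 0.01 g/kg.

5.61 g/kg

Salt balance: 3,940×34.3 + 4,440×S = 8,380×19.1
135,142 + 4,440·S = 160,058
S = (160,058 − 135,142) / 4,440 = 5.6117 g/kg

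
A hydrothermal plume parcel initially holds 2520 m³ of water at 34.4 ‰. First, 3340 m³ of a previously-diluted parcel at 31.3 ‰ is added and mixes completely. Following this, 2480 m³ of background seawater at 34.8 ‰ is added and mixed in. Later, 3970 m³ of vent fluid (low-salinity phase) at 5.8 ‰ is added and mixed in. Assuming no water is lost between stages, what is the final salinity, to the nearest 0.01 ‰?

24.42 ‰

Conserving salt mass:
Initial salt = 2,520×34.4 = 86,688
After stage 1: salt = 86,688 + 3,340×31.3 = 191,230; volume = 5,860 m³; S = 32.633 ‰
After stage 2: salt = 191,230 + 2,480×34.8 = 277,534; volume = 8,340 m³; S = 33.277 ‰
After stage 3: salt = 277,534 + 3,970×5.8 = 300,560; volume = 12,310 m³
S = 300,560 / 12,310 = 24.4159 ‰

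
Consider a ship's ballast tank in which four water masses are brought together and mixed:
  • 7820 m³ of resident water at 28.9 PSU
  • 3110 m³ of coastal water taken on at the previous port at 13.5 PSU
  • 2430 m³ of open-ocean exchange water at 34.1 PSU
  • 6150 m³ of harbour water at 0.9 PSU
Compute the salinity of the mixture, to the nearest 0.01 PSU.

18.27 PSU

Salt balance:
salt = 7,820×28.9 + 3,110×13.5 + 2,430×34.1 + 6,150×0.9 = 225,998 + 41,985 + 82,863 + 5,535 = 356,381
volume = 7,820 + 3,110 + 2,430 + 6,150 = 19,510 m³
S = 356,381 / 19,510 = 18.2666 PSU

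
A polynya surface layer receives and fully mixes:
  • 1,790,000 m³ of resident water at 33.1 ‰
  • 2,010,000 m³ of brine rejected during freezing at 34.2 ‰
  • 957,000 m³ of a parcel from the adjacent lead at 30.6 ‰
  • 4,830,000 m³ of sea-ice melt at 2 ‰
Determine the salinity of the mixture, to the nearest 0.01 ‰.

Weighted by volume,
salt = 1,790,000×33.1 + 2,010,000×34.2 + 957,000×30.6 + 4,830,000×2 = 59,249,000 + 68,742,000 + 29,284,200 + 9,660,000 = 166,935,200
volume = 1,790,000 + 2,010,000 + 957,000 + 4,830,000 = 9,587,000 m³
S = 166,935,200 / 9,587,000 = 17.4127 ‰

17.41 ‰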